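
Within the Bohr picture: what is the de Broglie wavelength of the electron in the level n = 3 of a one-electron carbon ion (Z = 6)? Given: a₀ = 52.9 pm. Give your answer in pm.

166 pm

The Bohr quantisation condition is nλ = 2πr_n.
r_n = n²a₀/Z = 79.3 pm
λ = 2πr_n/n = 2π·79.3/3 = 166 pm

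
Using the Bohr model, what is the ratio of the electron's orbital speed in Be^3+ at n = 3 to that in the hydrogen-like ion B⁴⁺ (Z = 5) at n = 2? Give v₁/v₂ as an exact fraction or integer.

v ∝ Z^1 · n^-1
v₁/v₂ = (4/5)^1 · (3/2)^-1 = 8/15

8/15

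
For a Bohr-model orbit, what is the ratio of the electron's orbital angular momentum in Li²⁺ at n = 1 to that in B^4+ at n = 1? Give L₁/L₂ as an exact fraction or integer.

L = nℏ is independent of Z.
L₁/L₂ = n₁/n₂ = 1/1 = 1

1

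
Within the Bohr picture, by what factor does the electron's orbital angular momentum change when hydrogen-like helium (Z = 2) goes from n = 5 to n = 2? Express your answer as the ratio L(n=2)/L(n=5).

2/5

L = nℏ depends only on n, so L ∝ n.
L(n=2)/L(n=5) = (2/5)^1 = 2/5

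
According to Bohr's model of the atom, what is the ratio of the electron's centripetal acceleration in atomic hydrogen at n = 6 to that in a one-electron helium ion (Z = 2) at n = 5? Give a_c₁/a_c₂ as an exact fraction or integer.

a_c ∝ Z^3 · n^-4
a_c₁/a_c₂ = (1/2)^3 · (6/5)^-4 = 625/10368

625/10368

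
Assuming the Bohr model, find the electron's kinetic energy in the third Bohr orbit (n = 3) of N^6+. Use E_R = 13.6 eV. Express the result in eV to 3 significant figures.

For a Coulomb orbit the virial theorem gives K = −E_n.
E_n = −E_R·Z²/n², so K = E_R·Z²/n² = 13.6 × 7²/3² = 74.0 eV

74.0 eV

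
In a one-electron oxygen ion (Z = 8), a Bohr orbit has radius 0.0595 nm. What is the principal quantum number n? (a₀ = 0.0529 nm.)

3

r_n = n²a₀/Z ⇒ n² = rZ/a₀ = 0.0595 × 8 / 0.0529 ≈ 9.00
n = 3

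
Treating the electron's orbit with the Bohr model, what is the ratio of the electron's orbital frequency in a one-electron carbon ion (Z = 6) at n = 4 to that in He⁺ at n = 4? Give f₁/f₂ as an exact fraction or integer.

9

f ∝ Z^2 · n^-3
f₁/f₂ = (6/2)^2 · (4/4)^-3 = 9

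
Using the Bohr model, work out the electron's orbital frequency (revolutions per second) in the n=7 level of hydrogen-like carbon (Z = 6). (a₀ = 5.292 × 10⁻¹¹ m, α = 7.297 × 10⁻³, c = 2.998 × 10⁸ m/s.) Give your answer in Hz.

6.905 × 10¹⁴ Hz

r = n²a₀/Z = 4.322 × 10⁻¹⁰ m, v = Zαc/n = 1.875 × 10⁶ m/s
f = v/(2πr) = 6.905 × 10¹⁴ Hz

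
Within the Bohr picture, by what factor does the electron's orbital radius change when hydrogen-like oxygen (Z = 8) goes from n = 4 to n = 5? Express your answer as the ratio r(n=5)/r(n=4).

25/16

r ∝ Z^-1 · n^2; with Z fixed, r ∝ n^2.
r(n=5)/r(n=4) = (5/4)^2 = 25/16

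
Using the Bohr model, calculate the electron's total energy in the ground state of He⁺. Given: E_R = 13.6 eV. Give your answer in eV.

-54.4 eV

E_n = −E_R·Z²/n² = −13.6 × 2²/1² = -54.4 eV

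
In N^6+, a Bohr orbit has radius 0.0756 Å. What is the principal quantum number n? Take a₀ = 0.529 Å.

r_n = n²a₀/Z ⇒ n² = rZ/a₀ = 0.0756 × 7 / 0.529 ≈ 1.00
n = 1

1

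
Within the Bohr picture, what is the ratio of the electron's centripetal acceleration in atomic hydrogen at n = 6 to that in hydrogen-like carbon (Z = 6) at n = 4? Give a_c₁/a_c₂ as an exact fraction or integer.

a_c ∝ Z^3 · n^-4
a_c₁/a_c₂ = (1/6)^3 · (6/4)^-4 = 2/2187

2/2187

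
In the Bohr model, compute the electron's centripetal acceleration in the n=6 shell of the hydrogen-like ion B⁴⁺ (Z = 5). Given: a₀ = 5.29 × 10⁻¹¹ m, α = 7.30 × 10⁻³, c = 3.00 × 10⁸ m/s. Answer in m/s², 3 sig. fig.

8.74 × 10²¹ m/s²

r = n²a₀/Z = 3.81 × 10⁻¹⁰ m, v = Zαc/n = 1.82 × 10⁶ m/s
a = v²/r = (1.82 × 10⁶)² / 3.81 × 10⁻¹⁰ = 8.74 × 10²¹ m/s²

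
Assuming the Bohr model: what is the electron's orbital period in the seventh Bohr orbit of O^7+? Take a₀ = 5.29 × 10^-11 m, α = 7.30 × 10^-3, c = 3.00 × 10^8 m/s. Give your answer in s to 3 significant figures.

r = n²a₀/Z = 7²·5.29 × 10^-11/8 = 3.24 × 10^-10 m
v = Zαc/n = 8·0.00730·3.00 × 10^8/7 = 2.50 × 10^6 m/s
T = 2πr/v = 8.13 × 10^-16 s

8.13 × 10^-16 s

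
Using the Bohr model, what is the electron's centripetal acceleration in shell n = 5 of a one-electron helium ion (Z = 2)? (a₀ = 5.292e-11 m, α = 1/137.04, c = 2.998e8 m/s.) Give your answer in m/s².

1.158e21 m/s²

r = n²a₀/Z = 6.615e-10 m, v = Zαc/n = 8.751e5 m/s
a = v²/r = (8.751e5)² / 6.615e-10 = 1.158e21 m/s²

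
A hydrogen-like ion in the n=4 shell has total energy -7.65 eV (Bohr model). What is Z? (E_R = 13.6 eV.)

E_n = −E_R Z²/n² ⇒ Z² = −E_n n²/E_R = 7.65 × 4² / 13.6 ≈ 9.00
Z = 3

3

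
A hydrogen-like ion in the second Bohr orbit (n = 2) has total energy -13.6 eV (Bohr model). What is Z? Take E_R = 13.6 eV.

2

E_n = −E_R Z²/n² ⇒ Z² = −E_n n²/E_R = 13.6 × 2² / 13.6 ≈ 4.00
Z = 2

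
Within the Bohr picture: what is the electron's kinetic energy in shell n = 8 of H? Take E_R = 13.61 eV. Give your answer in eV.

0.2127 eV

For a Coulomb orbit the virial theorem gives K = −E_n.
E_n = −E_R·Z²/n², so K = E_R·Z²/n² = 13.61 × 1²/8² = 0.2127 eV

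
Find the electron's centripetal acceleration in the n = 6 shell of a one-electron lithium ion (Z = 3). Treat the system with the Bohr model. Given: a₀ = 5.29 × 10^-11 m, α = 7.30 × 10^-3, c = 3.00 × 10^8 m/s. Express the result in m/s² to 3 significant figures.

r = n²a₀/Z = 6.35 × 10^-10 m, v = Zαc/n = 1.09 × 10^6 m/s
a = v²/r = (1.09 × 10^6)² / 6.35 × 10^-10 = 1.89 × 10^21 m/s²

1.89 × 10^21 m/s²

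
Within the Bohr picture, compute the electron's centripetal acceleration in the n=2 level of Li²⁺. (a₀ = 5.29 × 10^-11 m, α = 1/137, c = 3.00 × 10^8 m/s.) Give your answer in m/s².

r = n²a₀/Z = 7.05 × 10^-11 m, v = Zαc/n = 3.28 × 10^6 m/s
a = v²/r = (3.28 × 10^6)² / 7.05 × 10^-11 = 1.53 × 10^23 m/s²

1.53 × 10^23 m/s²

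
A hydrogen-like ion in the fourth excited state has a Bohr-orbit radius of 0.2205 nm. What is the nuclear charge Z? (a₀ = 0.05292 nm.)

r_n = n²a₀/Z ⇒ Z = n²a₀/r = 5² × 0.05292 / 0.2205 ≈ 6.00
Z = 6

6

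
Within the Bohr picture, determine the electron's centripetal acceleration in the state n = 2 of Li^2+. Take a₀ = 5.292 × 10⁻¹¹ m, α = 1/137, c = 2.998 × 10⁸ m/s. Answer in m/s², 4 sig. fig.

r = n²a₀/Z = 7.056 × 10⁻¹¹ m, v = Zαc/n = 3.282 × 10⁶ m/s
a = v²/r = (3.282 × 10⁶)² / 7.056 × 10⁻¹¹ = 1.527 × 10²³ m/s²

1.527 × 10²³ m/s²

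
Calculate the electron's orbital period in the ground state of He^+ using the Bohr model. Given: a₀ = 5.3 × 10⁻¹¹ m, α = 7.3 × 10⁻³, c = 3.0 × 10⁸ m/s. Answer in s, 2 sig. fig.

r = n²a₀/Z = 1²·5.3 × 10⁻¹¹/2 = 2.6 × 10⁻¹¹ m
v = Zαc/n = 2·0.0073·3.0 × 10⁸/1 = 4.4 × 10⁶ m/s
T = 2πr/v = 3.8 × 10⁻¹⁷ s

3.8 × 10⁻¹⁷ s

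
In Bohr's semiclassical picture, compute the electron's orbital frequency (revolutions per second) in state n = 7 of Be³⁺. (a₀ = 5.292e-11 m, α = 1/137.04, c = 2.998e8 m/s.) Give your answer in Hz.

3.069e14 Hz

r = n²a₀/Z = 6.483e-10 m, v = Zαc/n = 1.250e6 m/s
f = v/(2πr) = 3.069e14 Hz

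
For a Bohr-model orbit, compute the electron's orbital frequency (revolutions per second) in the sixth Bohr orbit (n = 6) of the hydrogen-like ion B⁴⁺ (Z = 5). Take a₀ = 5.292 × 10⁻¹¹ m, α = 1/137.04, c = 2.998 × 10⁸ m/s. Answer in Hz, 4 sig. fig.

r = n²a₀/Z = 3.810 × 10⁻¹⁰ m, v = Zαc/n = 1.823 × 10⁶ m/s
f = v/(2πr) = 7.615 × 10¹⁴ Hz

7.615 × 10¹⁴ Hz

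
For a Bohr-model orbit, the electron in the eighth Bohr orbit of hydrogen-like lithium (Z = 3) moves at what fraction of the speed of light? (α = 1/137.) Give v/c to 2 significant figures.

v_n = Zαc/n, so v/c = Zα/n = 3 × 0.0073 / 8 = 0.0027

0.0027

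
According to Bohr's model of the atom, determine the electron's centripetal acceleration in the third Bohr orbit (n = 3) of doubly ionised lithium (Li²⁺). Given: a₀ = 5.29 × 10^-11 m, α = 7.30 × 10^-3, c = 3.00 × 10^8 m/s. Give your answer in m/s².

r = n²a₀/Z = 1.59 × 10^-10 m, v = Zαc/n = 2.19 × 10^6 m/s
a = v²/r = (2.19 × 10^6)² / 1.59 × 10^-10 = 3.02 × 10^22 m/s²

3.02 × 10^22 m/s²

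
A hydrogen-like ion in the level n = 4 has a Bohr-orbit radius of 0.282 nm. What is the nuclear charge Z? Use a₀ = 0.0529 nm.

r_n = n²a₀/Z ⇒ Z = n²a₀/r = 4² × 0.0529 / 0.282 ≈ 3.00
Z = 3

3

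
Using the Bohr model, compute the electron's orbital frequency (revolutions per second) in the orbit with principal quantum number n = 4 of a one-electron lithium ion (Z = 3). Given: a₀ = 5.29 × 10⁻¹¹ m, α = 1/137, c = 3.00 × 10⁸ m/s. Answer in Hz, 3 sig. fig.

r = n²a₀/Z = 2.82 × 10⁻¹⁰ m, v = Zαc/n = 1.64 × 10⁶ m/s
f = v/(2πr) = 9.26 × 10¹⁴ Hz

9.26 × 10¹⁴ Hz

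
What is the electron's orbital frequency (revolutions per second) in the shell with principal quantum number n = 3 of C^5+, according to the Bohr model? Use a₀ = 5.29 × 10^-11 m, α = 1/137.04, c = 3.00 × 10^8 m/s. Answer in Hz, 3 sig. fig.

8.78 × 10^15 Hz

r = n²a₀/Z = 7.94 × 10^-11 m, v = Zαc/n = 4.38 × 10^6 m/s
f = v/(2πr) = 8.78 × 10^15 Hz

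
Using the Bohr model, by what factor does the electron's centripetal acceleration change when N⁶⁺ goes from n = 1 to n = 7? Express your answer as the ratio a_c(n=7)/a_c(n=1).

1/2401

a_c ∝ Z^3 · n^-4; with Z fixed, a_c ∝ n^-4.
a_c(n=7)/a_c(n=1) = (7/1)^-4 = 1/2401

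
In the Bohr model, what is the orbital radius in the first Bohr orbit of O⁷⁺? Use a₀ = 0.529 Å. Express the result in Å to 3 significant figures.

r_n = n²a₀/Z = 1² × 0.529 / 8
    = 1 × 0.529 / 8 = 0.0661 Å

0.0661 Å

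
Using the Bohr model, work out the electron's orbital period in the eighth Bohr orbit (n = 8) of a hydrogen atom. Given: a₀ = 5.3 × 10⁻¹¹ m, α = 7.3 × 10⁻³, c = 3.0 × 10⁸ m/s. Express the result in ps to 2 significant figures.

0.078 ps

r = n²a₀/Z = 8²·5.3 × 10⁻¹¹/1 = 3.4 × 10⁻⁹ m
v = Zαc/n = 1·0.0073·3.0 × 10⁸/8 = 2.7 × 10⁵ m/s
T = 2πr/v = 7.8 × 10⁻¹⁴ s = 0.078 ps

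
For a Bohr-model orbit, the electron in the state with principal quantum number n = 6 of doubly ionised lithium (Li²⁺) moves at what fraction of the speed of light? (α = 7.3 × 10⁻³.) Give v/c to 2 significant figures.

0.0037

v_n = Zαc/n, so v/c = Zα/n = 3 × 0.0073 / 6 = 0.0037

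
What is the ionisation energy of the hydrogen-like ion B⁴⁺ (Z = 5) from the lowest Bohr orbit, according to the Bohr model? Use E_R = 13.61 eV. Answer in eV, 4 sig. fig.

340.2 eV

E_n = −E_R·Z²/n² = −13.61 × 5²/1² eV = -340.2 eV
Ionisation energy = −E_n = 340.2 eV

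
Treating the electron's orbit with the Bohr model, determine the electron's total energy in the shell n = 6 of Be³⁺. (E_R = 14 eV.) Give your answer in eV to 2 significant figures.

-6.2 eV

E_n = −E_R·Z²/n² = −14 × 4²/6² = -6.2 eV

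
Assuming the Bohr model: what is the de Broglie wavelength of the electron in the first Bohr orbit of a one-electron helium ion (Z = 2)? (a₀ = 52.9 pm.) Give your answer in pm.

The Bohr quantisation condition is nλ = 2πr_n.
r_n = n²a₀/Z = 26.4 pm
λ = 2πr_n/n = 2π·26.4/1 = 166 pm

166 pm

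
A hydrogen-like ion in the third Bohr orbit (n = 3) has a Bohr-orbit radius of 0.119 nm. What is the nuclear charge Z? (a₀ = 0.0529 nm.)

4

r_n = n²a₀/Z ⇒ Z = n²a₀/r = 3² × 0.0529 / 0.119 ≈ 4.00
Z = 4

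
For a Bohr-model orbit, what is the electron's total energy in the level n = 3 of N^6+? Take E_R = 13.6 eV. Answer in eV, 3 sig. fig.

E_n = −E_R·Z²/n² = −13.6 × 7²/3² = -74.0 eV

-74.0 eV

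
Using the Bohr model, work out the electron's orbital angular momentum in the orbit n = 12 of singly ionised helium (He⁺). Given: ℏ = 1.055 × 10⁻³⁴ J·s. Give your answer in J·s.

L_n = nℏ = 12 × 1.055 × 10⁻³⁴ = 1.266 × 10⁻³³ J·s

1.266 × 10⁻³³ J·s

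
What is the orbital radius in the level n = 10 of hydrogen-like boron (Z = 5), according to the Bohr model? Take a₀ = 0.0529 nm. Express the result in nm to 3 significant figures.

1.06 nm

r_n = n²a₀/Z = 10² × 0.0529 / 5
    = 100 × 0.0529 / 5 = 1.06 nm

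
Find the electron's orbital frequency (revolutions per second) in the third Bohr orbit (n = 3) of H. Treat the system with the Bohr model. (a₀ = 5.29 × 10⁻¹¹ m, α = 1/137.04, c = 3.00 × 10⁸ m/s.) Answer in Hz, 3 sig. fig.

r = n²a₀/Z = 4.76 × 10⁻¹⁰ m, v = Zαc/n = 7.30 × 10⁵ m/s
f = v/(2πr) = 2.44 × 10¹⁴ Hz

2.44 × 10¹⁴ Hz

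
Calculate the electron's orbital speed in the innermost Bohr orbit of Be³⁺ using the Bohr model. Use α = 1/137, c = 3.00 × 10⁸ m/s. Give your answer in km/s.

8760 km/s

v_n = Zαc/n = 4 × 0.00730 × 3.00 × 10⁸ / 1
    = 8760 km/s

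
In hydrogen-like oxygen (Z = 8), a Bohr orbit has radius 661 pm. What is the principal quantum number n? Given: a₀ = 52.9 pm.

r_n = n²a₀/Z ⇒ n² = rZ/a₀ = 661 × 8 / 52.9 ≈ 99.96
n = 10

10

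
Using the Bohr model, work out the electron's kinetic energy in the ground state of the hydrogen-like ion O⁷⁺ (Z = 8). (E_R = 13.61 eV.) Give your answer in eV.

871.0 eV

For a Coulomb orbit the virial theorem gives K = −E_n.
E_n = −E_R·Z²/n², so K = E_R·Z²/n² = 13.61 × 8²/1² = 871.0 eV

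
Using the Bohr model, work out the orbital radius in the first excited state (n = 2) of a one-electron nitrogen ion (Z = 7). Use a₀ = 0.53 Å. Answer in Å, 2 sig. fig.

r_n = n²a₀/Z = 2² × 0.53 / 7
    = 4 × 0.53 / 7 = 0.30 Å

0.30 Å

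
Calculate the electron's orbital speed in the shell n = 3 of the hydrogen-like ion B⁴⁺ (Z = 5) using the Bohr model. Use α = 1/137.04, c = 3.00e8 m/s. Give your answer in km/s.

v_n = Zαc/n = 5 × 0.00730 × 3.00e8 / 3
    = 3650 km/s

3650 km/s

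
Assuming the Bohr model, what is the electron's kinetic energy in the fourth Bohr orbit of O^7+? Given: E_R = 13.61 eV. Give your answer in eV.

54.44 eV

For a Coulomb orbit the virial theorem gives K = −E_n.
E_n = −E_R·Z²/n², so K = E_R·Z²/n² = 13.61 × 8²/4² = 54.44 eV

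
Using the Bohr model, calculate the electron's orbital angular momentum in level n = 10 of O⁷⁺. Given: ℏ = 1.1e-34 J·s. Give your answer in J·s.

L_n = nℏ = 10 × 1.1e-34 = 1.1e-33 J·s

1.1e-33 J·s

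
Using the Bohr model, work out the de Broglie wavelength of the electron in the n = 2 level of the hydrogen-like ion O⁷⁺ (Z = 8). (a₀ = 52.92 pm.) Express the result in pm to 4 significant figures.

83.13 pm

The Bohr quantisation condition is nλ = 2πr_n.
r_n = n²a₀/Z = 26.46 pm
λ = 2πr_n/n = 2π·26.46/2 = 83.13 pm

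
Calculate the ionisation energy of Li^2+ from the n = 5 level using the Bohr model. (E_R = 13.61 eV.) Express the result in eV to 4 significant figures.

E_n = −E_R·Z²/n² = −13.61 × 3²/5² eV = -4.900 eV
Ionisation energy = −E_n = 4.900 eV

4.900 eV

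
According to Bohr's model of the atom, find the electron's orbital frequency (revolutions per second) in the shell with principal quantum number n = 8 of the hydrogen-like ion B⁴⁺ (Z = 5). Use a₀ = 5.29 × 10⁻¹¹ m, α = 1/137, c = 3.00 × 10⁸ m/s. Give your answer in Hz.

3.22 × 10¹⁴ Hz

r = n²a₀/Z = 6.77 × 10⁻¹⁰ m, v = Zαc/n = 1.37 × 10⁶ m/s
f = v/(2πr) = 3.22 × 10¹⁴ Hz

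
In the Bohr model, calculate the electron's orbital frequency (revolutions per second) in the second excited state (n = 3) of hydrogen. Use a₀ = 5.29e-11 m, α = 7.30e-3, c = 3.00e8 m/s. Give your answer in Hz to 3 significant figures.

2.44e14 Hz

r = n²a₀/Z = 4.76e-10 m, v = Zαc/n = 7.30e5 m/s
f = v/(2πr) = 2.44e14 Hz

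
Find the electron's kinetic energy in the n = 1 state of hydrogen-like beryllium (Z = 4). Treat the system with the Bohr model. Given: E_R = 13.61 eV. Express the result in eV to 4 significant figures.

217.8 eV

For a Coulomb orbit the virial theorem gives K = −E_n.
E_n = −E_R·Z²/n², so K = E_R·Z²/n² = 13.61 × 4²/1² = 217.8 eV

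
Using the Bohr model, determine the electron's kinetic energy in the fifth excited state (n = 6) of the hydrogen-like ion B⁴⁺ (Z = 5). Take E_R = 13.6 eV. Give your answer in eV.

9.44 eV

For a Coulomb orbit the virial theorem gives K = −E_n.
E_n = −E_R·Z²/n², so K = E_R·Z²/n² = 13.6 × 5²/6² = 9.44 eV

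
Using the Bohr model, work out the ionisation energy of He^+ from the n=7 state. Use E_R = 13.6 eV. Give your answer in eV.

E_n = −E_R·Z²/n² = −13.6 × 2²/7² eV = -1.11 eV
Ionisation energy = −E_n = 1.11 eV

1.11 eV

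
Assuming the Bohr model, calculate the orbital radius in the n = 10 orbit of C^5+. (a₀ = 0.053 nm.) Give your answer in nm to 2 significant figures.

r_n = n²a₀/Z = 10² × 0.053 / 6
    = 100 × 0.053 / 6 = 0.88 nm

0.88 nm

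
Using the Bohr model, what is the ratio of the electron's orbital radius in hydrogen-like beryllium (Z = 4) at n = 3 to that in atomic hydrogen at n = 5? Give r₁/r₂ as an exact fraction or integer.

r ∝ Z^-1 · n^2
r₁/r₂ = (4/1)^-1 · (3/5)^2 = 9/100

9/100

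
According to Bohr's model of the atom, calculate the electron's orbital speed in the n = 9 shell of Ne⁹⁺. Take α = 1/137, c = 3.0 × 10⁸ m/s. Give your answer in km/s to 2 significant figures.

2400 km/s

v_n = Zαc/n = 10 × 0.0073 × 3.0 × 10⁸ / 9
    = 2400 km/s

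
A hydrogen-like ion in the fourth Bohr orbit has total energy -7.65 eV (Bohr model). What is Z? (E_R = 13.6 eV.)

3

E_n = −E_R Z²/n² ⇒ Z² = −E_n n²/E_R = 7.65 × 4² / 13.6 ≈ 9.00
Z = 3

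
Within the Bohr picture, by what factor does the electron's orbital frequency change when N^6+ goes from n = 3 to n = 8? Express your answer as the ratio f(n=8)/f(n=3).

f ∝ Z^2 · n^-3; with Z fixed, f ∝ n^-3.
f(n=8)/f(n=3) = (8/3)^-3 = 27/512

27/512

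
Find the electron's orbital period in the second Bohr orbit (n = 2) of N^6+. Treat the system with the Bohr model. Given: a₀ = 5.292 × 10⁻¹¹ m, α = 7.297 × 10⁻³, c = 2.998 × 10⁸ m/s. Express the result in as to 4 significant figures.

r = n²a₀/Z = 2²·5.292 × 10⁻¹¹/7 = 3.024 × 10⁻¹¹ m
v = Zαc/n = 7·0.007297·2.998 × 10⁸/2 = 7.657 × 10⁶ m/s
T = 2πr/v = 2.482 × 10⁻¹⁷ s = 24.82 as

24.82 as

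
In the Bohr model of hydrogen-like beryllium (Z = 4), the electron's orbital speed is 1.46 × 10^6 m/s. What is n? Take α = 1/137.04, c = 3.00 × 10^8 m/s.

6

v_n = Zαc/n ⇒ n = Zαc/v = 4 × 0.00730 × 3.00 × 10^8 / 1.46 × 10^6 ≈ 6.00
n = 6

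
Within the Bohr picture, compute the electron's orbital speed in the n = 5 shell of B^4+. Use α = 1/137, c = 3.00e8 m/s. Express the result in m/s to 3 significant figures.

2.19e6 m/s

v_n = Zαc/n = 5 × 0.00730 × 3.00e8 / 5
    = 2.19e6 m/s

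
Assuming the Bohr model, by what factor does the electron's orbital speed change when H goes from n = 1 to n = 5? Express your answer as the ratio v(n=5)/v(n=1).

v ∝ Z^1 · n^-1; with Z fixed, v ∝ n^-1.
v(n=5)/v(n=1) = (5/1)^-1 = 1/5

1/5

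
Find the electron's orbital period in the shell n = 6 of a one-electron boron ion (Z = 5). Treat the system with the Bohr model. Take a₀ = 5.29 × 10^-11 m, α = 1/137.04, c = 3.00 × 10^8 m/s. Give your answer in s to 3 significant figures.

1.31 × 10^-15 s

r = n²a₀/Z = 6²·5.29 × 10^-11/5 = 3.81 × 10^-10 m
v = Zαc/n = 5·0.00730·3.00 × 10^8/6 = 1.82 × 10^6 m/s
T = 2πr/v = 1.31 × 10^-15 s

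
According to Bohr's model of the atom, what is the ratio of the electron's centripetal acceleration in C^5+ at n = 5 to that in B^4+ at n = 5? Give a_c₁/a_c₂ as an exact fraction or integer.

a_c ∝ Z^3 · n^-4
a_c₁/a_c₂ = (6/5)^3 · (5/5)^-4 = 216/125

216/125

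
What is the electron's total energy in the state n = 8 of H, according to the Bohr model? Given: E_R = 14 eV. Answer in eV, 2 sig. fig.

-0.22 eV

E_n = −E_R·Z²/n² = −14 × 1²/8² = -0.22 eV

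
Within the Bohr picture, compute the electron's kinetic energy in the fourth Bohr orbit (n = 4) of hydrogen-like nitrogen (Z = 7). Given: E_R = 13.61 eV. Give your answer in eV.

For a Coulomb orbit the virial theorem gives K = −E_n.
E_n = −E_R·Z²/n², so K = E_R·Z²/n² = 13.61 × 7²/4² = 41.68 eV

41.68 eV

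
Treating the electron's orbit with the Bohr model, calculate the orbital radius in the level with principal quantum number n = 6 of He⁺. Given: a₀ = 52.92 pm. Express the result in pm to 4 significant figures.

r_n = n²a₀/Z = 6² × 52.92 / 2
    = 36 × 52.92 / 2 = 952.6 pm

952.6 pm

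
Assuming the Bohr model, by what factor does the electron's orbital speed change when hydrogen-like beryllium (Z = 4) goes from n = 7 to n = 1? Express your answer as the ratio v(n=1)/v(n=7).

7

v ∝ Z^1 · n^-1; with Z fixed, v ∝ n^-1.
v(n=1)/v(n=7) = (1/7)^-1 = 7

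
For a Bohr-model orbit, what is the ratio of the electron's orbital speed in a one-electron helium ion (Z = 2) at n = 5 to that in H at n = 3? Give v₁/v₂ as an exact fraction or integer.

6/5

v ∝ Z^1 · n^-1
v₁/v₂ = (2/1)^1 · (5/3)^-1 = 6/5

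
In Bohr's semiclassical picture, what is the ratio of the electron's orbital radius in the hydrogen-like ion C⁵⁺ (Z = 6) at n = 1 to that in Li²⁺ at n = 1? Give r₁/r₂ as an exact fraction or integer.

1/2

r ∝ Z^-1 · n^2
r₁/r₂ = (6/3)^-1 · (1/1)^2 = 1/2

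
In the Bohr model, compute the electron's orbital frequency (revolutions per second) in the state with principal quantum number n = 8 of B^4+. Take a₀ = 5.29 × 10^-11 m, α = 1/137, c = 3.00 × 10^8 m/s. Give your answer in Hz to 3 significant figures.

3.22 × 10^14 Hz

r = n²a₀/Z = 6.77 × 10^-10 m, v = Zαc/n = 1.37 × 10^6 m/s
f = v/(2πr) = 3.22 × 10^14 Hz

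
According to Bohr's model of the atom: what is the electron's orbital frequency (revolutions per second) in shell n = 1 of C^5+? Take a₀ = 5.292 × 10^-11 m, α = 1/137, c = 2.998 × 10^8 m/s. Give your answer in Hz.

2.369 × 10^17 Hz

r = n²a₀/Z = 8.820 × 10^-12 m, v = Zαc/n = 1.313 × 10^7 m/s
f = v/(2πr) = 2.369 × 10^17 Hz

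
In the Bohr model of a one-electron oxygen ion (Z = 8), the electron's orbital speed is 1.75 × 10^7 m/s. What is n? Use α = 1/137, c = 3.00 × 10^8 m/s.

v_n = Zαc/n ⇒ n = Zαc/v = 8 × 0.00730 × 3.00 × 10^8 / 1.75 × 10^7 ≈ 1.00
n = 1

1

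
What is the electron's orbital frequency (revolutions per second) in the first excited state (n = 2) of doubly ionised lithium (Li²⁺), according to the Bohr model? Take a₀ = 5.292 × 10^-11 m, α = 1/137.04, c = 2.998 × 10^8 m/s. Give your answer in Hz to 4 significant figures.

7.402 × 10^15 Hz

r = n²a₀/Z = 7.056 × 10^-11 m, v = Zαc/n = 3.282 × 10^6 m/s
f = v/(2πr) = 7.402 × 10^15 Hz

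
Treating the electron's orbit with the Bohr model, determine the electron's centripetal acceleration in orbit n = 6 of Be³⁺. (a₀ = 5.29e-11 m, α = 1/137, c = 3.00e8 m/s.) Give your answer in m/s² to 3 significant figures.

4.48e21 m/s²

r = n²a₀/Z = 4.76e-10 m, v = Zαc/n = 1.46e6 m/s
a = v²/r = (1.46e6)² / 4.76e-10 = 4.48e21 m/s²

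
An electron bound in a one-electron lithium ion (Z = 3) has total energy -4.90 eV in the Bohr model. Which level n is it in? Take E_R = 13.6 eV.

E_n = −E_R Z²/n² ⇒ n² = E_R Z²/(−E_n) = 13.6 × 3² / 4.90 ≈ 24.98
n = 5

5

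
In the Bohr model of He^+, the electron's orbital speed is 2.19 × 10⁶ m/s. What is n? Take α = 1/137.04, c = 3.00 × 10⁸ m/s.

v_n = Zαc/n ⇒ n = Zαc/v = 2 × 0.00730 × 3.00 × 10⁸ / 2.19 × 10⁶ ≈ 2.00
n = 2

2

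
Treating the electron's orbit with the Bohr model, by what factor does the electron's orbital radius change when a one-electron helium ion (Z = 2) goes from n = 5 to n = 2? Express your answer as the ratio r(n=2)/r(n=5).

r ∝ Z^-1 · n^2; with Z fixed, r ∝ n^2.
r(n=2)/r(n=5) = (2/5)^2 = 4/25

4/25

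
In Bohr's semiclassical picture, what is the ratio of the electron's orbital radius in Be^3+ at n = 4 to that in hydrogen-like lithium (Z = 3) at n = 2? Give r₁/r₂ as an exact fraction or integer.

r ∝ Z^-1 · n^2
r₁/r₂ = (4/3)^-1 · (4/2)^2 = 3

3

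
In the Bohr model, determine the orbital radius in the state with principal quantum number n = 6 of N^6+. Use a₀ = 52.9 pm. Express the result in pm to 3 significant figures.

272 pm

r_n = n²a₀/Z = 6² × 52.9 / 7
    = 36 × 52.9 / 7 = 272 pm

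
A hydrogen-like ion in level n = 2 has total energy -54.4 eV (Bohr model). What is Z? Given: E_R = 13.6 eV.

4

E_n = −E_R Z²/n² ⇒ Z² = −E_n n²/E_R = 54.4 × 2² / 13.6 ≈ 16.00
Z = 4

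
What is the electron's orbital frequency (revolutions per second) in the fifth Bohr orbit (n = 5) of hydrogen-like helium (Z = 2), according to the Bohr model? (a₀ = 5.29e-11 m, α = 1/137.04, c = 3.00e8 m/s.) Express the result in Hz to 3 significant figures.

r = n²a₀/Z = 6.61e-10 m, v = Zαc/n = 8.76e5 m/s
f = v/(2πr) = 2.11e14 Hz

2.11e14 Hz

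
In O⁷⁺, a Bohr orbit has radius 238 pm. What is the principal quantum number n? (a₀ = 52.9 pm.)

r_n = n²a₀/Z ⇒ n² = rZ/a₀ = 238 × 8 / 52.9 ≈ 35.99
n = 6

6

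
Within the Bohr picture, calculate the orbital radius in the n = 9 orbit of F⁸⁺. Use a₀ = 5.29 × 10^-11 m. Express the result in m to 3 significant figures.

4.76 × 10^-10 m

r_n = n²a₀/Z = 9² × 5.29 × 10^-11 / 9
    = 81 × 5.29 × 10^-11 / 9 = 4.76 × 10^-10 m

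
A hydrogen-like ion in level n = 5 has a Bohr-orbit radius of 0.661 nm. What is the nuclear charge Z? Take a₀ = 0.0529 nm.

r_n = n²a₀/Z ⇒ Z = n²a₀/r = 5² × 0.0529 / 0.661 ≈ 2.00
Z = 2

2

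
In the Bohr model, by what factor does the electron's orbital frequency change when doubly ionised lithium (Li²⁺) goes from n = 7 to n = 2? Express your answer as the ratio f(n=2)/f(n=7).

343/8

f ∝ Z^2 · n^-3; with Z fixed, f ∝ n^-3.
f(n=2)/f(n=7) = (2/7)^-3 = 343/8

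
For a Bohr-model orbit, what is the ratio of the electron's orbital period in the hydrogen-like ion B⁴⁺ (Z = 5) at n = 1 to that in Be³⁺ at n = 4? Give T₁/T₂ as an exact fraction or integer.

T ∝ Z^-2 · n^3
T₁/T₂ = (5/4)^-2 · (1/4)^3 = 1/100

1/100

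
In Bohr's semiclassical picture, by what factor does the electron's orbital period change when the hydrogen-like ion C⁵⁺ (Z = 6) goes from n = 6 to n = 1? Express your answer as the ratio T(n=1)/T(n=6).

T ∝ Z^-2 · n^3; with Z fixed, T ∝ n^3.
T(n=1)/T(n=6) = (1/6)^3 = 1/216

1/216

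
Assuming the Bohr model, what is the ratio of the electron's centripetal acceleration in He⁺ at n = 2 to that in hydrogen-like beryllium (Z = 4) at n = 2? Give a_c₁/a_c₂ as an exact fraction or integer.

a_c ∝ Z^3 · n^-4
a_c₁/a_c₂ = (2/4)^3 · (2/2)^-4 = 1/8

1/8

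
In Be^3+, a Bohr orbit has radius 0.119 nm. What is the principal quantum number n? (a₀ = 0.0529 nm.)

r_n = n²a₀/Z ⇒ n² = rZ/a₀ = 0.119 × 4 / 0.0529 ≈ 9.00
n = 3

3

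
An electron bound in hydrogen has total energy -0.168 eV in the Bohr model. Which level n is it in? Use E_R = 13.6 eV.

9

E_n = −E_R Z²/n² ⇒ n² = E_R Z²/(−E_n) = 13.6 × 1² / 0.168 ≈ 80.95
n = 9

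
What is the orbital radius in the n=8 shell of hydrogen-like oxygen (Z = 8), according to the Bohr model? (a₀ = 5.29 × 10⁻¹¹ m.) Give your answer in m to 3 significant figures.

r_n = n²a₀/Z = 8² × 5.29 × 10⁻¹¹ / 8
    = 64 × 5.29 × 10⁻¹¹ / 8 = 4.23 × 10⁻¹⁰ m

4.23 × 10⁻¹⁰ m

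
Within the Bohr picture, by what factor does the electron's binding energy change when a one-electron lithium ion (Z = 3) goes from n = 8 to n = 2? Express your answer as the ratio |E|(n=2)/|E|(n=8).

16

|E| ∝ Z^2 · n^-2; with Z fixed, |E| ∝ n^-2.
|E|(n=2)/|E|(n=8) = (2/8)^-2 = 16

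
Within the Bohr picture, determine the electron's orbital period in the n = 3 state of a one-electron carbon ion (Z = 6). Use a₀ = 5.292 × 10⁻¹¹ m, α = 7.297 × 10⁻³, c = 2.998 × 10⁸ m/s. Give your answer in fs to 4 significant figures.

r = n²a₀/Z = 3²·5.292 × 10⁻¹¹/6 = 7.938 × 10⁻¹¹ m
v = Zαc/n = 6·0.007297·2.998 × 10⁸/3 = 4.375 × 10⁶ m/s
T = 2πr/v = 1.140 × 10⁻¹⁶ s = 0.1140 fs

0.1140 fs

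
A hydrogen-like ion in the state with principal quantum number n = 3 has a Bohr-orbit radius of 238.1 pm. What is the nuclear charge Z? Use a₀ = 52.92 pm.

r_n = n²a₀/Z ⇒ Z = n²a₀/r = 3² × 52.92 / 238.1 ≈ 2.00
Z = 2

2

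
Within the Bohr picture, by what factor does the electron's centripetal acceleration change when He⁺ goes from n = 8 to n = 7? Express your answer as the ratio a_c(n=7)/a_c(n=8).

a_c ∝ Z^3 · n^-4; with Z fixed, a_c ∝ n^-4.
a_c(n=7)/a_c(n=8) = (7/8)^-4 = 4096/2401

4096/2401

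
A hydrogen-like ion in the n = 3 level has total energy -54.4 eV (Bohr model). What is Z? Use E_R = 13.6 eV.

E_n = −E_R Z²/n² ⇒ Z² = −E_n n²/E_R = 54.4 × 3² / 13.6 ≈ 36.00
Z = 6

6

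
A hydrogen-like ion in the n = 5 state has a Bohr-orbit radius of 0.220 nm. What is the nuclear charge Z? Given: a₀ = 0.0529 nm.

6

r_n = n²a₀/Z ⇒ Z = n²a₀/r = 5² × 0.0529 / 0.220 ≈ 6.01
Z = 6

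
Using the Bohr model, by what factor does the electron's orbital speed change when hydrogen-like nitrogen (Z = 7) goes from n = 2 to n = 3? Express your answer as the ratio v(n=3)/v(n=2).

v ∝ Z^1 · n^-1; with Z fixed, v ∝ n^-1.
v(n=3)/v(n=2) = (3/2)^-1 = 2/3

2/3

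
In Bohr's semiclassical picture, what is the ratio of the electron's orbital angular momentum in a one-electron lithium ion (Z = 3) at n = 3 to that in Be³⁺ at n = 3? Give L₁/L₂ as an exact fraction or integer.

1

L = nℏ is independent of Z.
L₁/L₂ = n₁/n₂ = 3/3 = 1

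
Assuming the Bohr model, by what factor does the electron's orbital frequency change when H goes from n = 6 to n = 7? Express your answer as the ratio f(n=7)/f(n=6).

216/343

f ∝ Z^2 · n^-3; with Z fixed, f ∝ n^-3.
f(n=7)/f(n=6) = (7/6)^-3 = 216/343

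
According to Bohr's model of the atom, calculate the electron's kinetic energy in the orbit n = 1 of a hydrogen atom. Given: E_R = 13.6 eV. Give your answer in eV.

For a Coulomb orbit the virial theorem gives K = −E_n.
E_n = −E_R·Z²/n², so K = E_R·Z²/n² = 13.6 × 1²/1² = 13.6 eV

13.6 eV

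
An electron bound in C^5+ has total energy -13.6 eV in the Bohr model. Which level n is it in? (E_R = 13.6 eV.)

6

E_n = −E_R Z²/n² ⇒ n² = E_R Z²/(−E_n) = 13.6 × 6² / 13.6 ≈ 36.00
n = 6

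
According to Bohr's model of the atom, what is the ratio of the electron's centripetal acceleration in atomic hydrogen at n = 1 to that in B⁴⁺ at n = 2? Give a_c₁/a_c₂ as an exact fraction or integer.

16/125

a_c ∝ Z^3 · n^-4
a_c₁/a_c₂ = (1/5)^3 · (1/2)^-4 = 16/125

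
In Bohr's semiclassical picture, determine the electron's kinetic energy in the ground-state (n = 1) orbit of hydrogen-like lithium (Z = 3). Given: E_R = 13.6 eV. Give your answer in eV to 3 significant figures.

122 eV

For a Coulomb orbit the virial theorem gives K = −E_n.
E_n = −E_R·Z²/n², so K = E_R·Z²/n² = 13.6 × 3²/1² = 122 eV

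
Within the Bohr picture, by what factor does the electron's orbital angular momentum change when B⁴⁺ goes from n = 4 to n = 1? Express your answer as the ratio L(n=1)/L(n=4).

L = nℏ depends only on n, so L ∝ n.
L(n=1)/L(n=4) = (1/4)^1 = 1/4

1/4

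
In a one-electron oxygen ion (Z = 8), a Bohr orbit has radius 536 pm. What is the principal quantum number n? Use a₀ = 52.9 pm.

r_n = n²a₀/Z ⇒ n² = rZ/a₀ = 536 × 8 / 52.9 ≈ 81.06
n = 9

9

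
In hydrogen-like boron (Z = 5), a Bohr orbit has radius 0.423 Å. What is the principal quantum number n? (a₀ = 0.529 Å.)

r_n = n²a₀/Z ⇒ n² = rZ/a₀ = 0.423 × 5 / 0.529 ≈ 4.00
n = 2

2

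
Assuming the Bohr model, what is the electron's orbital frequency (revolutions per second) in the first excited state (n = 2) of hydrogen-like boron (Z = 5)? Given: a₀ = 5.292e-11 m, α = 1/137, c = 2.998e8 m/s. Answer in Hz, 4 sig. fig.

2.057e16 Hz

r = n²a₀/Z = 4.234e-11 m, v = Zαc/n = 5.471e6 m/s
f = v/(2πr) = 2.057e16 Hz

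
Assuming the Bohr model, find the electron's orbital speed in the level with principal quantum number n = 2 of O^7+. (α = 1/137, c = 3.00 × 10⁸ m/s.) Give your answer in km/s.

8760 km/s

v_n = Zαc/n = 8 × 0.00730 × 3.00 × 10⁸ / 2
    = 8760 km/s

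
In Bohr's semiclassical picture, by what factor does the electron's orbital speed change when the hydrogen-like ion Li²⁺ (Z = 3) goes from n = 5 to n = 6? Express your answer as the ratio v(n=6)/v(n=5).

v ∝ Z^1 · n^-1; with Z fixed, v ∝ n^-1.
v(n=6)/v(n=5) = (6/5)^-1 = 5/6

5/6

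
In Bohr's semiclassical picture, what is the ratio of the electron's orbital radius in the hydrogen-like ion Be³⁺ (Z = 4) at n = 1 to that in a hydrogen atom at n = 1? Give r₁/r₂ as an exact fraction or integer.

r ∝ Z^-1 · n^2
r₁/r₂ = (4/1)^-1 · (1/1)^2 = 1/4

1/4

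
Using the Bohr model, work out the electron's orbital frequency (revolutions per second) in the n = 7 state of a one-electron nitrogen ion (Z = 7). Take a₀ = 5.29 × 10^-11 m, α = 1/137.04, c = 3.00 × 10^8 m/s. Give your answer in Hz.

r = n²a₀/Z = 3.70 × 10^-10 m, v = Zαc/n = 2.19 × 10^6 m/s
f = v/(2πr) = 9.41 × 10^14 Hz

9.41 × 10^14 Hz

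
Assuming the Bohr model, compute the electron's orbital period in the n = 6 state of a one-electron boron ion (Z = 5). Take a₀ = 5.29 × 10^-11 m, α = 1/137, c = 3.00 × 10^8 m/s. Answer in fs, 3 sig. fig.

r = n²a₀/Z = 6²·5.29 × 10^-11/5 = 3.81 × 10^-10 m
v = Zαc/n = 5·0.00730·3.00 × 10^8/6 = 1.82 × 10^6 m/s
T = 2πr/v = 1.31 × 10^-15 s = 1.31 fs

1.31 fs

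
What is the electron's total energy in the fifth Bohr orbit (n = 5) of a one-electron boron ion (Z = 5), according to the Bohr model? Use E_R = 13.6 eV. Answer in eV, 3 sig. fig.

-13.6 eV

E_n = −E_R·Z²/n² = −13.6 × 5²/5² = -13.6 eV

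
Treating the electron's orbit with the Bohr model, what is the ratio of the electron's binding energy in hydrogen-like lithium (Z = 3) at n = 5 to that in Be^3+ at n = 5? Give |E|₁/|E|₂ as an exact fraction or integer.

|E| ∝ Z^2 · n^-2
|E|₁/|E|₂ = (3/4)^2 · (5/5)^-2 = 9/16

9/16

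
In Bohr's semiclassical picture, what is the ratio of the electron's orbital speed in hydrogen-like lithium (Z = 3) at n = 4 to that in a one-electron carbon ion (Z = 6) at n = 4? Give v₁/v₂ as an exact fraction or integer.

1/2

v ∝ Z^1 · n^-1
v₁/v₂ = (3/6)^1 · (4/4)^-1 = 1/2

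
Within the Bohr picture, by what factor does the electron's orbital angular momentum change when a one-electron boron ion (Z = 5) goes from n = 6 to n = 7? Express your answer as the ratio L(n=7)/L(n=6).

7/6

L = nℏ depends only on n, so L ∝ n.
L(n=7)/L(n=6) = (7/6)^1 = 7/6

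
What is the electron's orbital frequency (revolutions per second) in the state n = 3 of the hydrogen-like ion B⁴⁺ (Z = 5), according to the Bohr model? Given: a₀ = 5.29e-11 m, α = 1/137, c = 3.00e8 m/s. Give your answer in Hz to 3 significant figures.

6.10e15 Hz

r = n²a₀/Z = 9.52e-11 m, v = Zαc/n = 3.65e6 m/s
f = v/(2πr) = 6.10e15 Hz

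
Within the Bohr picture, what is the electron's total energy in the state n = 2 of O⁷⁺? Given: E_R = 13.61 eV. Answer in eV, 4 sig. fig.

E_n = −E_R·Z²/n² = −13.61 × 8²/2² = -217.8 eV

-217.8 eV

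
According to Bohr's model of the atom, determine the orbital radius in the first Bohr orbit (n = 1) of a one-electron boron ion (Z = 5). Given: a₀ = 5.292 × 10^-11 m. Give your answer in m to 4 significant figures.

r_n = n²a₀/Z = 1² × 5.292 × 10^-11 / 5
    = 1 × 5.292 × 10^-11 / 5 = 1.058 × 10^-11 m

1.058 × 10^-11 m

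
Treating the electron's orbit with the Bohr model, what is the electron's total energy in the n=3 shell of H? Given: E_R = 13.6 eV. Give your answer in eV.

E_n = −E_R·Z²/n² = −13.6 × 1²/3² = -1.51 eV

-1.51 eV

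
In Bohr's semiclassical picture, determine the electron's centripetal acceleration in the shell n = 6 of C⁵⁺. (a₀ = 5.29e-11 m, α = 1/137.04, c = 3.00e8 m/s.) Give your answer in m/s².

1.51e22 m/s²

r = n²a₀/Z = 3.17e-10 m, v = Zαc/n = 2.19e6 m/s
a = v²/r = (2.19e6)² / 3.17e-10 = 1.51e22 m/s²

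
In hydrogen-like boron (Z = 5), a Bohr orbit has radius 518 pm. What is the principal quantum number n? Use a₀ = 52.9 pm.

7

r_n = n²a₀/Z ⇒ n² = rZ/a₀ = 518 × 5 / 52.9 ≈ 48.96
n = 7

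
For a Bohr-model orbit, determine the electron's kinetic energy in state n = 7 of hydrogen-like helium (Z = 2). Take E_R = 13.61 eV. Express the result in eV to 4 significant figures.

For a Coulomb orbit the virial theorem gives K = −E_n.
E_n = −E_R·Z²/n², so K = E_R·Z²/n² = 13.61 × 2²/7² = 1.111 eV

1.111 eV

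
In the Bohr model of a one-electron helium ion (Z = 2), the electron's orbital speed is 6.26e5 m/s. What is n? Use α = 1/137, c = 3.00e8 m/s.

v_n = Zαc/n ⇒ n = Zαc/v = 2 × 0.00730 × 3.00e8 / 6.26e5 ≈ 7.00
n = 7

7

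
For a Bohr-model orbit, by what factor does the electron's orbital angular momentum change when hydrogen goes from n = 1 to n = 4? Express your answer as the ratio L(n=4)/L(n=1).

4

L = nℏ depends only on n, so L ∝ n.
L(n=4)/L(n=1) = (4/1)^1 = 4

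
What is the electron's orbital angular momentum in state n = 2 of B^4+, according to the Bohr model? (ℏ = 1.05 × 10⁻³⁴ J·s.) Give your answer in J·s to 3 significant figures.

2.10 × 10⁻³⁴ J·s

L_n = nℏ = 2 × 1.05 × 10⁻³⁴ = 2.10 × 10⁻³⁴ J·s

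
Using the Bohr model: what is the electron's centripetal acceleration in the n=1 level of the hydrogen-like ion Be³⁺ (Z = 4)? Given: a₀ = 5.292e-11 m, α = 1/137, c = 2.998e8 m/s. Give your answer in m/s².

5.791e24 m/s²

r = n²a₀/Z = 1.323e-11 m, v = Zαc/n = 8.753e6 m/s
a = v²/r = (8.753e6)² / 1.323e-11 = 5.791e24 m/s²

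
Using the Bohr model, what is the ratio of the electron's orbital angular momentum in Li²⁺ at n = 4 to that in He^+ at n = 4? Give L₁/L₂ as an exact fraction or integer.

1

L = nℏ is independent of Z.
L₁/L₂ = n₁/n₂ = 4/4 = 1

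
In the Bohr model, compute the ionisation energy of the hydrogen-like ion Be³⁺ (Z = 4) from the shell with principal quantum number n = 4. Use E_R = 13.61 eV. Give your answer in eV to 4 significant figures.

E_n = −E_R·Z²/n² = −13.61 × 4²/4² eV = -13.61 eV
Ionisation energy = −E_n = 13.61 eV

13.61 eV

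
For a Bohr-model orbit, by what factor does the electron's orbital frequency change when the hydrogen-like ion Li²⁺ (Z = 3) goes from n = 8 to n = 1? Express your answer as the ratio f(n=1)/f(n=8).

f ∝ Z^2 · n^-3; with Z fixed, f ∝ n^-3.
f(n=1)/f(n=8) = (1/8)^-3 = 512

512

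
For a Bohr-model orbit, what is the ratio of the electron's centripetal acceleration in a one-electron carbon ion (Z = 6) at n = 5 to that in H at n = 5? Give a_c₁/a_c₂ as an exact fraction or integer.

216

a_c ∝ Z^3 · n^-4
a_c₁/a_c₂ = (6/1)^3 · (5/5)^-4 = 216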